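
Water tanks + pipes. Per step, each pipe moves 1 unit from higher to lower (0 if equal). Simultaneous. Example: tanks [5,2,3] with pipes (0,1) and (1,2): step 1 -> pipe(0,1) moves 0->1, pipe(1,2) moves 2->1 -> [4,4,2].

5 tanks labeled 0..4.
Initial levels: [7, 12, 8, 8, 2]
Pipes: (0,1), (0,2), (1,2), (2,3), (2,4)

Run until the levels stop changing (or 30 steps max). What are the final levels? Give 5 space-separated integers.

Answer: 7 7 10 7 6

Derivation:
Step 1: flows [1->0,2->0,1->2,2=3,2->4] -> levels [9 10 7 8 3]
Step 2: flows [1->0,0->2,1->2,3->2,2->4] -> levels [9 8 9 7 4]
Step 3: flows [0->1,0=2,2->1,2->3,2->4] -> levels [8 10 6 8 5]
Step 4: flows [1->0,0->2,1->2,3->2,2->4] -> levels [8 8 8 7 6]
Step 5: flows [0=1,0=2,1=2,2->3,2->4] -> levels [8 8 6 8 7]
Step 6: flows [0=1,0->2,1->2,3->2,4->2] -> levels [7 7 10 7 6]
Step 7: flows [0=1,2->0,2->1,2->3,2->4] -> levels [8 8 6 8 7]
  -> period-2 cycle: step 7 state = step 5 state; never stabilizes
  -> state at step 30: (30-5) mod 2 = 1, same as step 6 -> [7 7 10 7 6]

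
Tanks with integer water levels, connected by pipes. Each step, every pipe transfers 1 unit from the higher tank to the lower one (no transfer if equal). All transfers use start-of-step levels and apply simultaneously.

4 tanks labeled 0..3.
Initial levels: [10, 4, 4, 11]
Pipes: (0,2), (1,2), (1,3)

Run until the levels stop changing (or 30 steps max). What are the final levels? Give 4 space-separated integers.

Answer: 8 8 6 7

Derivation:
Step 1: flows [0->2,1=2,3->1] -> levels [9 5 5 10]
Step 2: flows [0->2,1=2,3->1] -> levels [8 6 6 9]
Step 3: flows [0->2,1=2,3->1] -> levels [7 7 7 8]
Step 4: flows [0=2,1=2,3->1] -> levels [7 8 7 7]
Step 5: flows [0=2,1->2,1->3] -> levels [7 6 8 8]
Step 6: flows [2->0,2->1,3->1] -> levels [8 8 6 7]
Step 7: flows [0->2,1->2,1->3] -> levels [7 6 8 8]
  -> period-2 cycle: step 7 state = step 5 state; never stabilizes
  -> state at step 30: (30-5) mod 2 = 1, same as step 6 -> [8 8 6 7]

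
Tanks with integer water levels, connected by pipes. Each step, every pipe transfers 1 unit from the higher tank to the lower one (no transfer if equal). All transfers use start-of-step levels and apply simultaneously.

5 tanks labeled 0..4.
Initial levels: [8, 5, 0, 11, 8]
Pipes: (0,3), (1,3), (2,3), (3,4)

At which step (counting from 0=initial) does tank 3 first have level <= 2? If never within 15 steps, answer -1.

Step 1: flows [3->0,3->1,3->2,3->4] -> levels [9 6 1 7 9]
Step 2: flows [0->3,3->1,3->2,4->3] -> levels [8 7 2 7 8]
Step 3: flows [0->3,1=3,3->2,4->3] -> levels [7 7 3 8 7]
Step 4: flows [3->0,3->1,3->2,3->4] -> levels [8 8 4 4 8]
Step 5: flows [0->3,1->3,2=3,4->3] -> levels [7 7 4 7 7]
Step 6: flows [0=3,1=3,3->2,3=4] -> levels [7 7 5 6 7]
Step 7: flows [0->3,1->3,3->2,4->3] -> levels [6 6 6 8 6]
Step 8: flows [3->0,3->1,3->2,3->4] -> levels [7 7 7 4 7]
Step 9: flows [0->3,1->3,2->3,4->3] -> levels [6 6 6 8 6]
  -> period-2 cycle (repeats step 7); tank 3 never drops to <=2
Tank 3 never reaches <=2 within 15 steps

Answer: -1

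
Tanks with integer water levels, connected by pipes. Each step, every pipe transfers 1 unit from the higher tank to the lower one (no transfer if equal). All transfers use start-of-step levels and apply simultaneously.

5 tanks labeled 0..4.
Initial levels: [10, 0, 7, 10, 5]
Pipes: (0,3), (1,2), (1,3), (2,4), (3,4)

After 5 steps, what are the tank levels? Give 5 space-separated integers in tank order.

Answer: 6 7 5 7 7

Derivation:
Step 1: flows [0=3,2->1,3->1,2->4,3->4] -> levels [10 2 5 8 7]
Step 2: flows [0->3,2->1,3->1,4->2,3->4] -> levels [9 4 5 7 7]
Step 3: flows [0->3,2->1,3->1,4->2,3=4] -> levels [8 6 5 7 6]
Step 4: flows [0->3,1->2,3->1,4->2,3->4] -> levels [7 6 7 6 6]
Step 5: flows [0->3,2->1,1=3,2->4,3=4] -> levels [6 7 5 7 7]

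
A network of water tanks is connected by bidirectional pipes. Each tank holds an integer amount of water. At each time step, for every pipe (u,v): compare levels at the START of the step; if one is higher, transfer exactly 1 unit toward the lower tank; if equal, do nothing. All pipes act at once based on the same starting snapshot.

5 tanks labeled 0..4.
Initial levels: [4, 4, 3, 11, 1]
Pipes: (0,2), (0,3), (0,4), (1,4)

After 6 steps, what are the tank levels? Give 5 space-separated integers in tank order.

Step 1: flows [0->2,3->0,0->4,1->4] -> levels [3 3 4 10 3]
Step 2: flows [2->0,3->0,0=4,1=4] -> levels [5 3 3 9 3]
Step 3: flows [0->2,3->0,0->4,1=4] -> levels [4 3 4 8 4]
Step 4: flows [0=2,3->0,0=4,4->1] -> levels [5 4 4 7 3]
Step 5: flows [0->2,3->0,0->4,1->4] -> levels [4 3 5 6 5]
Step 6: flows [2->0,3->0,4->0,4->1] -> levels [7 4 4 5 3]

Answer: 7 4 4 5 3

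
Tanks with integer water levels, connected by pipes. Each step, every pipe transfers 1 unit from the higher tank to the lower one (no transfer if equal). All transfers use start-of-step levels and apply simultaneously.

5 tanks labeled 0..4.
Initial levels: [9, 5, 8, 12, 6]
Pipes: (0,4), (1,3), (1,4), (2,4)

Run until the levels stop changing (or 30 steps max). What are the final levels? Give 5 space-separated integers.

Answer: 7 8 7 9 9

Derivation:
Step 1: flows [0->4,3->1,4->1,2->4] -> levels [8 7 7 11 7]
Step 2: flows [0->4,3->1,1=4,2=4] -> levels [7 8 7 10 8]
Step 3: flows [4->0,3->1,1=4,4->2] -> levels [8 9 8 9 6]
Step 4: flows [0->4,1=3,1->4,2->4] -> levels [7 8 7 9 9]
Step 5: flows [4->0,3->1,4->1,4->2] -> levels [8 10 8 8 6]
Step 6: flows [0->4,1->3,1->4,2->4] -> levels [7 8 7 9 9]
  -> period-2 cycle: step 6 state = step 4 state; never stabilizes
  -> state at step 30: (30-4) mod 2 = 0, same as step 4 -> [7 8 7 9 9]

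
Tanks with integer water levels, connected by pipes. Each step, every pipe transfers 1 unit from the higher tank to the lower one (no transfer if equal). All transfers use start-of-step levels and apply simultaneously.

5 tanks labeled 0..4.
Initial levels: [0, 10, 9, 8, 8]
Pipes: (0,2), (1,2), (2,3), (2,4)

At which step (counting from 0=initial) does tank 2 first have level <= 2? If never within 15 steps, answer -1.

Answer: -1

Derivation:
Step 1: flows [2->0,1->2,2->3,2->4] -> levels [1 9 7 9 9]
Step 2: flows [2->0,1->2,3->2,4->2] -> levels [2 8 9 8 8]
Step 3: flows [2->0,2->1,2->3,2->4] -> levels [3 9 5 9 9]
Step 4: flows [2->0,1->2,3->2,4->2] -> levels [4 8 7 8 8]
Step 5: flows [2->0,1->2,3->2,4->2] -> levels [5 7 9 7 7]
Step 6: flows [2->0,2->1,2->3,2->4] -> levels [6 8 5 8 8]
Step 7: flows [0->2,1->2,3->2,4->2] -> levels [5 7 9 7 7]
  -> period-2 cycle (repeats step 5); tank 2 never drops to <=2
Tank 2 never reaches <=2 within 15 steps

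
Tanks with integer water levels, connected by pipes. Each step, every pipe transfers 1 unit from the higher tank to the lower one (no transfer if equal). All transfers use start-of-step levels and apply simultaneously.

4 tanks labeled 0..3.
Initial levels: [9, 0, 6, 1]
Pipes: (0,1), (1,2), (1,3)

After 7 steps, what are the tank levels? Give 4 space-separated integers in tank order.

Step 1: flows [0->1,2->1,3->1] -> levels [8 3 5 0]
Step 2: flows [0->1,2->1,1->3] -> levels [7 4 4 1]
Step 3: flows [0->1,1=2,1->3] -> levels [6 4 4 2]
Step 4: flows [0->1,1=2,1->3] -> levels [5 4 4 3]
Step 5: flows [0->1,1=2,1->3] -> levels [4 4 4 4]
Step 6: flows [0=1,1=2,1=3] -> levels [4 4 4 4]
  -> stable; steps 7..7 unchanged -> [4 4 4 4]

Answer: 4 4 4 4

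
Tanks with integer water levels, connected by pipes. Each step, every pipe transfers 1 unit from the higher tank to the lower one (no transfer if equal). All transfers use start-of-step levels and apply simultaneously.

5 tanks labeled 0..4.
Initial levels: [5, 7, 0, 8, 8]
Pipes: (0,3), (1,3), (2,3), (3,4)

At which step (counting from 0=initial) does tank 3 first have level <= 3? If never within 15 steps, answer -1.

Step 1: flows [3->0,3->1,3->2,3=4] -> levels [6 8 1 5 8]
Step 2: flows [0->3,1->3,3->2,4->3] -> levels [5 7 2 7 7]
Step 3: flows [3->0,1=3,3->2,3=4] -> levels [6 7 3 5 7]
Step 4: flows [0->3,1->3,3->2,4->3] -> levels [5 6 4 7 6]
Step 5: flows [3->0,3->1,3->2,3->4] -> levels [6 7 5 3 7]
Tank 3 first reaches <=3 at step 5

Answer: 5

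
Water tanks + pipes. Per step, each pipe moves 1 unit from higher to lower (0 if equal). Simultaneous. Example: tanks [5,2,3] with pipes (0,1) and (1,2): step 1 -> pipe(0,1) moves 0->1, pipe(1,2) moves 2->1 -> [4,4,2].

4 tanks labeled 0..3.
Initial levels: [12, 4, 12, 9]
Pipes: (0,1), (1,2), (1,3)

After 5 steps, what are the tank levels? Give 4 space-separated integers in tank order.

Answer: 10 7 10 10

Derivation:
Step 1: flows [0->1,2->1,3->1] -> levels [11 7 11 8]
Step 2: flows [0->1,2->1,3->1] -> levels [10 10 10 7]
Step 3: flows [0=1,1=2,1->3] -> levels [10 9 10 8]
Step 4: flows [0->1,2->1,1->3] -> levels [9 10 9 9]
Step 5: flows [1->0,1->2,1->3] -> levels [10 7 10 10]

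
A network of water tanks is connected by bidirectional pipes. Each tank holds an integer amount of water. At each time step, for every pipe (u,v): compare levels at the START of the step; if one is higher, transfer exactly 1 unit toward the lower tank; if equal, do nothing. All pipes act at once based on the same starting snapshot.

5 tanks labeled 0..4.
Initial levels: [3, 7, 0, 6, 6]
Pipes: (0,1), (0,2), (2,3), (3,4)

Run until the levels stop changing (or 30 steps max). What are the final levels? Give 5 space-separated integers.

Answer: 3 5 5 5 4

Derivation:
Step 1: flows [1->0,0->2,3->2,3=4] -> levels [3 6 2 5 6]
Step 2: flows [1->0,0->2,3->2,4->3] -> levels [3 5 4 5 5]
Step 3: flows [1->0,2->0,3->2,3=4] -> levels [5 4 4 4 5]
Step 4: flows [0->1,0->2,2=3,4->3] -> levels [3 5 5 5 4]
Step 5: flows [1->0,2->0,2=3,3->4] -> levels [5 4 4 4 5]
  -> period-2 cycle: step 5 state = step 3 state; never stabilizes
  -> state at step 30: (30-3) mod 2 = 1, same as step 4 -> [3 5 5 5 4]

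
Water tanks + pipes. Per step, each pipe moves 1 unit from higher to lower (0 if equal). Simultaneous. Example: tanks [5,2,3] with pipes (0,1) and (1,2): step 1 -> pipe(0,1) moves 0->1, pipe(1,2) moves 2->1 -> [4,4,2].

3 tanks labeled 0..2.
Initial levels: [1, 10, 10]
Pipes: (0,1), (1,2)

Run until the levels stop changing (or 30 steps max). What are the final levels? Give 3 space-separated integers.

Answer: 7 7 7

Derivation:
Step 1: flows [1->0,1=2] -> levels [2 9 10]
Step 2: flows [1->0,2->1] -> levels [3 9 9]
Step 3: flows [1->0,1=2] -> levels [4 8 9]
Step 4: flows [1->0,2->1] -> levels [5 8 8]
Step 5: flows [1->0,1=2] -> levels [6 7 8]
Step 6: flows [1->0,2->1] -> levels [7 7 7]
Step 7: flows [0=1,1=2] -> levels [7 7 7]
  -> stable (no change)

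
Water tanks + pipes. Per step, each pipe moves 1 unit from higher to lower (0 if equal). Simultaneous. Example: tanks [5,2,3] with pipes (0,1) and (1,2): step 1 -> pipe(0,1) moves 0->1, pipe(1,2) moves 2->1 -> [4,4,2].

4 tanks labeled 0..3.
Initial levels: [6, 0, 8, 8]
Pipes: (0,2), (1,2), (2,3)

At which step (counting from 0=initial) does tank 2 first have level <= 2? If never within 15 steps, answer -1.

Answer: -1

Derivation:
Step 1: flows [2->0,2->1,2=3] -> levels [7 1 6 8]
Step 2: flows [0->2,2->1,3->2] -> levels [6 2 7 7]
Step 3: flows [2->0,2->1,2=3] -> levels [7 3 5 7]
Step 4: flows [0->2,2->1,3->2] -> levels [6 4 6 6]
Step 5: flows [0=2,2->1,2=3] -> levels [6 5 5 6]
Step 6: flows [0->2,1=2,3->2] -> levels [5 5 7 5]
Step 7: flows [2->0,2->1,2->3] -> levels [6 6 4 6]
Step 8: flows [0->2,1->2,3->2] -> levels [5 5 7 5]
  -> period-2 cycle (repeats step 6); tank 2 never drops to <=2
Tank 2 never reaches <=2 within 15 steps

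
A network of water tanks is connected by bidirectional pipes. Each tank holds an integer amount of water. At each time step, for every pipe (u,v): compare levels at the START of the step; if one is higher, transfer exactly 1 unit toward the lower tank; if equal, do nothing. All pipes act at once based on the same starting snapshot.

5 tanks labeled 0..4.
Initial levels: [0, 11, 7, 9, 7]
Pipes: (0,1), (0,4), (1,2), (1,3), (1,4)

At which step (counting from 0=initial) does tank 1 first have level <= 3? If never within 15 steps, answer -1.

Answer: -1

Derivation:
Step 1: flows [1->0,4->0,1->2,1->3,1->4] -> levels [2 7 8 10 7]
Step 2: flows [1->0,4->0,2->1,3->1,1=4] -> levels [4 8 7 9 6]
Step 3: flows [1->0,4->0,1->2,3->1,1->4] -> levels [6 6 8 8 6]
Step 4: flows [0=1,0=4,2->1,3->1,1=4] -> levels [6 8 7 7 6]
Step 5: flows [1->0,0=4,1->2,1->3,1->4] -> levels [7 4 8 8 7]
Step 6: flows [0->1,0=4,2->1,3->1,4->1] -> levels [6 8 7 7 6]
  -> period-2 cycle (repeats step 4); tank 1 never drops to <=3
Tank 1 never reaches <=3 within 15 steps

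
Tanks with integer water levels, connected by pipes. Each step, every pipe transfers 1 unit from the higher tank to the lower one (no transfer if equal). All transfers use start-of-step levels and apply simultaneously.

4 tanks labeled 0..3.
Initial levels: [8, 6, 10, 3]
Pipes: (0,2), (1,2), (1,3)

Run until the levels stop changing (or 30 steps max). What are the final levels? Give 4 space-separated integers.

Step 1: flows [2->0,2->1,1->3] -> levels [9 6 8 4]
Step 2: flows [0->2,2->1,1->3] -> levels [8 6 8 5]
Step 3: flows [0=2,2->1,1->3] -> levels [8 6 7 6]
Step 4: flows [0->2,2->1,1=3] -> levels [7 7 7 6]
Step 5: flows [0=2,1=2,1->3] -> levels [7 6 7 7]
Step 6: flows [0=2,2->1,3->1] -> levels [7 8 6 6]
Step 7: flows [0->2,1->2,1->3] -> levels [6 6 8 7]
Step 8: flows [2->0,2->1,3->1] -> levels [7 8 6 6]
  -> period-2 cycle: step 8 state = step 6 state; never stabilizes
  -> state at step 30: (30-6) mod 2 = 0, same as step 6 -> [7 8 6 6]

Answer: 7 8 6 6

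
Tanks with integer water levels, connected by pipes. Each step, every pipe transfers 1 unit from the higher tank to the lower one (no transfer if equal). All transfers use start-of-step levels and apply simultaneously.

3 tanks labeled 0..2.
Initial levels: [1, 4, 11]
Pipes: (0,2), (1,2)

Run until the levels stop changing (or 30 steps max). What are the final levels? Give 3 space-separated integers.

Answer: 6 6 4

Derivation:
Step 1: flows [2->0,2->1] -> levels [2 5 9]
Step 2: flows [2->0,2->1] -> levels [3 6 7]
Step 3: flows [2->0,2->1] -> levels [4 7 5]
Step 4: flows [2->0,1->2] -> levels [5 6 5]
Step 5: flows [0=2,1->2] -> levels [5 5 6]
Step 6: flows [2->0,2->1] -> levels [6 6 4]
Step 7: flows [0->2,1->2] -> levels [5 5 6]
  -> period-2 cycle: step 7 state = step 5 state; never stabilizes
  -> state at step 30: (30-5) mod 2 = 1, same as step 6 -> [6 6 4]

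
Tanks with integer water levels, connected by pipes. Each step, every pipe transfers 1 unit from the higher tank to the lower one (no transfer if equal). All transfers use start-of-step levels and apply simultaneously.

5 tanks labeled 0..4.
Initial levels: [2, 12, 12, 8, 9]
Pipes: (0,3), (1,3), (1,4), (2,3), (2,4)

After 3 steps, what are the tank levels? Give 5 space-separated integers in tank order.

Step 1: flows [3->0,1->3,1->4,2->3,2->4] -> levels [3 10 10 9 11]
Step 2: flows [3->0,1->3,4->1,2->3,4->2] -> levels [4 10 10 10 9]
Step 3: flows [3->0,1=3,1->4,2=3,2->4] -> levels [5 9 9 9 11]

Answer: 5 9 9 9 11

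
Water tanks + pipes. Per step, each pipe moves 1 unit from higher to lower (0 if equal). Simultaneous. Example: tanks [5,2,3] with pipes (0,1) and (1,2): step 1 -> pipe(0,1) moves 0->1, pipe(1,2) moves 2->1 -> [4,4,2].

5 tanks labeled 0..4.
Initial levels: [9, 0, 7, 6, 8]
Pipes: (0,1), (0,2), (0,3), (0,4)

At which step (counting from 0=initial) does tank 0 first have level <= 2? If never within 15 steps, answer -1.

Answer: -1

Derivation:
Step 1: flows [0->1,0->2,0->3,0->4] -> levels [5 1 8 7 9]
Step 2: flows [0->1,2->0,3->0,4->0] -> levels [7 2 7 6 8]
Step 3: flows [0->1,0=2,0->3,4->0] -> levels [6 3 7 7 7]
Step 4: flows [0->1,2->0,3->0,4->0] -> levels [8 4 6 6 6]
Step 5: flows [0->1,0->2,0->3,0->4] -> levels [4 5 7 7 7]
Step 6: flows [1->0,2->0,3->0,4->0] -> levels [8 4 6 6 6]
  -> period-2 cycle (repeats step 4); tank 0 never drops to <=2
Tank 0 never reaches <=2 within 15 steps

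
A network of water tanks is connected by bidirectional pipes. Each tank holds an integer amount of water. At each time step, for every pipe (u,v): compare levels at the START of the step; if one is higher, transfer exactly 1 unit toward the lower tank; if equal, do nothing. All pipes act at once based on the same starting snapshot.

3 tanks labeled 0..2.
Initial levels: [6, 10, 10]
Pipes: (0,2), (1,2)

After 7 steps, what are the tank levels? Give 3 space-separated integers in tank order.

Answer: 9 9 8

Derivation:
Step 1: flows [2->0,1=2] -> levels [7 10 9]
Step 2: flows [2->0,1->2] -> levels [8 9 9]
Step 3: flows [2->0,1=2] -> levels [9 9 8]
Step 4: flows [0->2,1->2] -> levels [8 8 10]
Step 5: flows [2->0,2->1] -> levels [9 9 8]
  -> period-2 cycle: step 5 state = step 3 state
  -> state at step 7: (7-3) mod 2 = 0, same as step 3 -> [9 9 8]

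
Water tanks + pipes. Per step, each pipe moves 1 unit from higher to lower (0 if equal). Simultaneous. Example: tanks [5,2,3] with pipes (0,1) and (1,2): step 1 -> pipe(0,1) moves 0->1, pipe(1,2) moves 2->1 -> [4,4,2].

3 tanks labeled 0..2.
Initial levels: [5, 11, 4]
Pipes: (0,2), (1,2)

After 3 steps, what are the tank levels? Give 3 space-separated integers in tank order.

Answer: 6 8 6

Derivation:
Step 1: flows [0->2,1->2] -> levels [4 10 6]
Step 2: flows [2->0,1->2] -> levels [5 9 6]
Step 3: flows [2->0,1->2] -> levels [6 8 6]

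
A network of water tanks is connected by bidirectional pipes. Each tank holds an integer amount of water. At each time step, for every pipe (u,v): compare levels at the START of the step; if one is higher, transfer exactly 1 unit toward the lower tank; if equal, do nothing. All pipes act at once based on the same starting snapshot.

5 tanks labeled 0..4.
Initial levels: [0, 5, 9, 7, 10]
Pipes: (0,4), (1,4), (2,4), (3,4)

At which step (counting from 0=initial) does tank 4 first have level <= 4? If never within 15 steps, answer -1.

Step 1: flows [4->0,4->1,4->2,4->3] -> levels [1 6 10 8 6]
Step 2: flows [4->0,1=4,2->4,3->4] -> levels [2 6 9 7 7]
Step 3: flows [4->0,4->1,2->4,3=4] -> levels [3 7 8 7 6]
Step 4: flows [4->0,1->4,2->4,3->4] -> levels [4 6 7 6 8]
Step 5: flows [4->0,4->1,4->2,4->3] -> levels [5 7 8 7 4]
Tank 4 first reaches <=4 at step 5

Answer: 5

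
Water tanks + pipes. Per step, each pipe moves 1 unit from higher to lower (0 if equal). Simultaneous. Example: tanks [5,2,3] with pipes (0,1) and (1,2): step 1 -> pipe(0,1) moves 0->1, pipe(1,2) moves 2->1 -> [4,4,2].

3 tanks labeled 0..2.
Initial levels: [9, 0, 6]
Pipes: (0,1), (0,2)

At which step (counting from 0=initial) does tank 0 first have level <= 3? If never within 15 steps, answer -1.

Step 1: flows [0->1,0->2] -> levels [7 1 7]
Step 2: flows [0->1,0=2] -> levels [6 2 7]
Step 3: flows [0->1,2->0] -> levels [6 3 6]
Step 4: flows [0->1,0=2] -> levels [5 4 6]
Step 5: flows [0->1,2->0] -> levels [5 5 5]
Step 6: flows [0=1,0=2] -> levels [5 5 5]
  -> stable; tank 0 stays at 5 > 3
Tank 0 never reaches <=3 within 15 steps

Answer: -1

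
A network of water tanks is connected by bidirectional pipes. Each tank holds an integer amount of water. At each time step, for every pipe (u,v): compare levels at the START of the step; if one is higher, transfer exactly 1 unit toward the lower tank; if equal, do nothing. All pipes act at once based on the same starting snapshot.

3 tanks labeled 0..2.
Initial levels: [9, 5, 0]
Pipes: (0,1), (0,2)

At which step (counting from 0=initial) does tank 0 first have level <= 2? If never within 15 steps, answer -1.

Step 1: flows [0->1,0->2] -> levels [7 6 1]
Step 2: flows [0->1,0->2] -> levels [5 7 2]
Step 3: flows [1->0,0->2] -> levels [5 6 3]
Step 4: flows [1->0,0->2] -> levels [5 5 4]
Step 5: flows [0=1,0->2] -> levels [4 5 5]
Step 6: flows [1->0,2->0] -> levels [6 4 4]
Step 7: flows [0->1,0->2] -> levels [4 5 5]
  -> period-2 cycle (repeats step 5); tank 0 never drops to <=2
Tank 0 never reaches <=2 within 15 steps

Answer: -1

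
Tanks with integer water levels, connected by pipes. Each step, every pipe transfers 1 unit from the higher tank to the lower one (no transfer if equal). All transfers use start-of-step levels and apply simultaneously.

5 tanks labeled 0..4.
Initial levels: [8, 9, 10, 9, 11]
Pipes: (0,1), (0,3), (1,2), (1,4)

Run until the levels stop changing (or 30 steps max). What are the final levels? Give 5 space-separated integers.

Answer: 10 8 10 9 10

Derivation:
Step 1: flows [1->0,3->0,2->1,4->1] -> levels [10 10 9 8 10]
Step 2: flows [0=1,0->3,1->2,1=4] -> levels [9 9 10 9 10]
Step 3: flows [0=1,0=3,2->1,4->1] -> levels [9 11 9 9 9]
Step 4: flows [1->0,0=3,1->2,1->4] -> levels [10 8 10 9 10]
Step 5: flows [0->1,0->3,2->1,4->1] -> levels [8 11 9 10 9]
Step 6: flows [1->0,3->0,1->2,1->4] -> levels [10 8 10 9 10]
  -> period-2 cycle: step 6 state = step 4 state; never stabilizes
  -> state at step 30: (30-4) mod 2 = 0, same as step 4 -> [10 8 10 9 10]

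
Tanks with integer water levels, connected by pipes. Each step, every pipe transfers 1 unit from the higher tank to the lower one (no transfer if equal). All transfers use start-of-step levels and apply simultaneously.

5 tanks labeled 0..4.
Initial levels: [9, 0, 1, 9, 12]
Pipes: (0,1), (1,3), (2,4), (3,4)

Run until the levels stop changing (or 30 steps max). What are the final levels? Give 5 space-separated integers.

Step 1: flows [0->1,3->1,4->2,4->3] -> levels [8 2 2 9 10]
Step 2: flows [0->1,3->1,4->2,4->3] -> levels [7 4 3 9 8]
Step 3: flows [0->1,3->1,4->2,3->4] -> levels [6 6 4 7 8]
Step 4: flows [0=1,3->1,4->2,4->3] -> levels [6 7 5 7 6]
Step 5: flows [1->0,1=3,4->2,3->4] -> levels [7 6 6 6 6]
Step 6: flows [0->1,1=3,2=4,3=4] -> levels [6 7 6 6 6]
Step 7: flows [1->0,1->3,2=4,3=4] -> levels [7 5 6 7 6]
Step 8: flows [0->1,3->1,2=4,3->4] -> levels [6 7 6 5 7]
Step 9: flows [1->0,1->3,4->2,4->3] -> levels [7 5 7 7 5]
Step 10: flows [0->1,3->1,2->4,3->4] -> levels [6 7 6 5 7]
  -> period-2 cycle: step 10 state = step 8 state; never stabilizes
  -> state at step 30: (30-8) mod 2 = 0, same as step 8 -> [6 7 6 5 7]

Answer: 6 7 6 5 7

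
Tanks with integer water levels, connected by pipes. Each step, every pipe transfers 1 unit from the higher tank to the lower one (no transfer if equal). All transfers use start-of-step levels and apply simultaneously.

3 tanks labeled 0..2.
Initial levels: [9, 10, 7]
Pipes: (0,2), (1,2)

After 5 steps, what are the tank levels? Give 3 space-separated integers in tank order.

Step 1: flows [0->2,1->2] -> levels [8 9 9]
Step 2: flows [2->0,1=2] -> levels [9 9 8]
Step 3: flows [0->2,1->2] -> levels [8 8 10]
Step 4: flows [2->0,2->1] -> levels [9 9 8]
  -> period-2 cycle: step 4 state = step 2 state
  -> state at step 5: (5-2) mod 2 = 1, same as step 3 -> [8 8 10]

Answer: 8 8 10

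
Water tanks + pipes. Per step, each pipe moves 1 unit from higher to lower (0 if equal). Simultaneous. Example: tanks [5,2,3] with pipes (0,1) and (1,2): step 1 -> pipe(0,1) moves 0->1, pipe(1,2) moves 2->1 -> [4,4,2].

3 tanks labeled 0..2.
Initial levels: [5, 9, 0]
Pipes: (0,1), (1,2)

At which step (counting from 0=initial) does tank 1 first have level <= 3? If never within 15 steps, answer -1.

Step 1: flows [1->0,1->2] -> levels [6 7 1]
Step 2: flows [1->0,1->2] -> levels [7 5 2]
Step 3: flows [0->1,1->2] -> levels [6 5 3]
Step 4: flows [0->1,1->2] -> levels [5 5 4]
Step 5: flows [0=1,1->2] -> levels [5 4 5]
Step 6: flows [0->1,2->1] -> levels [4 6 4]
Step 7: flows [1->0,1->2] -> levels [5 4 5]
  -> period-2 cycle (repeats step 5); tank 1 never drops to <=3
Tank 1 never reaches <=3 within 15 steps

Answer: -1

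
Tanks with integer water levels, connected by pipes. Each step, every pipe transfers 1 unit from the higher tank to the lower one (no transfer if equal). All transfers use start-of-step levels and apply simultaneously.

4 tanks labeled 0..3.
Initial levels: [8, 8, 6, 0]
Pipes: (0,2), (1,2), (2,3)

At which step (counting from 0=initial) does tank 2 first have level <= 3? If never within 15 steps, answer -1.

Step 1: flows [0->2,1->2,2->3] -> levels [7 7 7 1]
Step 2: flows [0=2,1=2,2->3] -> levels [7 7 6 2]
Step 3: flows [0->2,1->2,2->3] -> levels [6 6 7 3]
Step 4: flows [2->0,2->1,2->3] -> levels [7 7 4 4]
Step 5: flows [0->2,1->2,2=3] -> levels [6 6 6 4]
Step 6: flows [0=2,1=2,2->3] -> levels [6 6 5 5]
Step 7: flows [0->2,1->2,2=3] -> levels [5 5 7 5]
Step 8: flows [2->0,2->1,2->3] -> levels [6 6 4 6]
Step 9: flows [0->2,1->2,3->2] -> levels [5 5 7 5]
  -> period-2 cycle (repeats step 7); tank 2 never drops to <=3
Tank 2 never reaches <=3 within 15 steps

Answer: -1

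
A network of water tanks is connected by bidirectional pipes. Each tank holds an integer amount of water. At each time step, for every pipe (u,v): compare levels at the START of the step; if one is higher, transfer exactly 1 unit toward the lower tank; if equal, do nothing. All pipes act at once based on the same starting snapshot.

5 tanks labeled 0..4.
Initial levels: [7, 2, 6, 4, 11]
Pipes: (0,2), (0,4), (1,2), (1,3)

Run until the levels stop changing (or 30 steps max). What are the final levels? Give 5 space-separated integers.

Answer: 7 5 6 6 6

Derivation:
Step 1: flows [0->2,4->0,2->1,3->1] -> levels [7 4 6 3 10]
Step 2: flows [0->2,4->0,2->1,1->3] -> levels [7 4 6 4 9]
Step 3: flows [0->2,4->0,2->1,1=3] -> levels [7 5 6 4 8]
Step 4: flows [0->2,4->0,2->1,1->3] -> levels [7 5 6 5 7]
Step 5: flows [0->2,0=4,2->1,1=3] -> levels [6 6 6 5 7]
Step 6: flows [0=2,4->0,1=2,1->3] -> levels [7 5 6 6 6]
Step 7: flows [0->2,0->4,2->1,3->1] -> levels [5 7 6 5 7]
Step 8: flows [2->0,4->0,1->2,1->3] -> levels [7 5 6 6 6]
  -> period-2 cycle: step 8 state = step 6 state; never stabilizes
  -> state at step 30: (30-6) mod 2 = 0, same as step 6 -> [7 5 6 6 6]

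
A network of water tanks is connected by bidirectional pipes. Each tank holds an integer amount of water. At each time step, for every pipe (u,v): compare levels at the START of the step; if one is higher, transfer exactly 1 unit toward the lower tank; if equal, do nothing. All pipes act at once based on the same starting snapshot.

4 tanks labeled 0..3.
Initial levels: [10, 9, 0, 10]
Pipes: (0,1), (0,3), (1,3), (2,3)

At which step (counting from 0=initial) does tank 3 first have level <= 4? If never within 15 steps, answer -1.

Answer: -1

Derivation:
Step 1: flows [0->1,0=3,3->1,3->2] -> levels [9 11 1 8]
Step 2: flows [1->0,0->3,1->3,3->2] -> levels [9 9 2 9]
Step 3: flows [0=1,0=3,1=3,3->2] -> levels [9 9 3 8]
Step 4: flows [0=1,0->3,1->3,3->2] -> levels [8 8 4 9]
Step 5: flows [0=1,3->0,3->1,3->2] -> levels [9 9 5 6]
Step 6: flows [0=1,0->3,1->3,3->2] -> levels [8 8 6 7]
Step 7: flows [0=1,0->3,1->3,3->2] -> levels [7 7 7 8]
Step 8: flows [0=1,3->0,3->1,3->2] -> levels [8 8 8 5]
Step 9: flows [0=1,0->3,1->3,2->3] -> levels [7 7 7 8]
  -> period-2 cycle (repeats step 7); tank 3 never drops to <=4
Tank 3 never reaches <=4 within 15 steps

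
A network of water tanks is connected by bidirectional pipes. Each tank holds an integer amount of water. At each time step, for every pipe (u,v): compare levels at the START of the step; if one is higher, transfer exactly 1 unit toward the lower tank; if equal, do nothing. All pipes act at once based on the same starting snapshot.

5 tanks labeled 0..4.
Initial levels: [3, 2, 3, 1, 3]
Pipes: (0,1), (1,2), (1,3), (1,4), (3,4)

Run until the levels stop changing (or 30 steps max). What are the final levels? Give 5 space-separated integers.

Step 1: flows [0->1,2->1,1->3,4->1,4->3] -> levels [2 4 2 3 1]
Step 2: flows [1->0,1->2,1->3,1->4,3->4] -> levels [3 0 3 3 3]
Step 3: flows [0->1,2->1,3->1,4->1,3=4] -> levels [2 4 2 2 2]
Step 4: flows [1->0,1->2,1->3,1->4,3=4] -> levels [3 0 3 3 3]
  -> period-2 cycle: step 4 state = step 2 state; never stabilizes
  -> state at step 30: (30-2) mod 2 = 0, same as step 2 -> [3 0 3 3 3]

Answer: 3 0 3 3 3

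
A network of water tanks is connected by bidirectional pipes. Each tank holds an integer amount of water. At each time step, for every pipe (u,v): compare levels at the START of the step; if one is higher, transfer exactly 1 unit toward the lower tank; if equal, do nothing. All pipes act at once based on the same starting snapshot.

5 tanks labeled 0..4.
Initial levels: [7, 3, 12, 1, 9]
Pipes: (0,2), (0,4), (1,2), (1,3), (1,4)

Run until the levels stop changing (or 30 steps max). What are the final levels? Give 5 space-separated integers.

Answer: 8 7 6 5 6

Derivation:
Step 1: flows [2->0,4->0,2->1,1->3,4->1] -> levels [9 4 10 2 7]
Step 2: flows [2->0,0->4,2->1,1->3,4->1] -> levels [9 5 8 3 7]
Step 3: flows [0->2,0->4,2->1,1->3,4->1] -> levels [7 6 8 4 7]
Step 4: flows [2->0,0=4,2->1,1->3,4->1] -> levels [8 7 6 5 6]
Step 5: flows [0->2,0->4,1->2,1->3,1->4] -> levels [6 4 8 6 8]
Step 6: flows [2->0,4->0,2->1,3->1,4->1] -> levels [8 7 6 5 6]
  -> period-2 cycle: step 6 state = step 4 state; never stabilizes
  -> state at step 30: (30-4) mod 2 = 0, same as step 4 -> [8 7 6 5 6]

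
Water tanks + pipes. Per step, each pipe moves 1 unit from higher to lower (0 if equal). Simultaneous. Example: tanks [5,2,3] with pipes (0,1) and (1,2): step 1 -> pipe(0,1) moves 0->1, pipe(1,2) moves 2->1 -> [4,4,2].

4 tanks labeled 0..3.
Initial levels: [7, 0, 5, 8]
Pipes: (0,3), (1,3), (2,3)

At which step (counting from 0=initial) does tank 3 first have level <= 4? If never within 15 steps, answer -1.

Answer: 5

Derivation:
Step 1: flows [3->0,3->1,3->2] -> levels [8 1 6 5]
Step 2: flows [0->3,3->1,2->3] -> levels [7 2 5 6]
Step 3: flows [0->3,3->1,3->2] -> levels [6 3 6 5]
Step 4: flows [0->3,3->1,2->3] -> levels [5 4 5 6]
Step 5: flows [3->0,3->1,3->2] -> levels [6 5 6 3]
Tank 3 first reaches <=4 at step 5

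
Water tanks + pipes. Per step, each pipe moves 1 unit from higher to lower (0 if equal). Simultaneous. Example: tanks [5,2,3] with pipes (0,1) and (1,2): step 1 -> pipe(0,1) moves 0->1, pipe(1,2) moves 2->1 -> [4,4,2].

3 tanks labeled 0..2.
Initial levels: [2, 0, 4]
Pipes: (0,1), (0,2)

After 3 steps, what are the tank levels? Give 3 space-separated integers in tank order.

Step 1: flows [0->1,2->0] -> levels [2 1 3]
Step 2: flows [0->1,2->0] -> levels [2 2 2]
Step 3: flows [0=1,0=2] -> levels [2 2 2]

Answer: 2 2 2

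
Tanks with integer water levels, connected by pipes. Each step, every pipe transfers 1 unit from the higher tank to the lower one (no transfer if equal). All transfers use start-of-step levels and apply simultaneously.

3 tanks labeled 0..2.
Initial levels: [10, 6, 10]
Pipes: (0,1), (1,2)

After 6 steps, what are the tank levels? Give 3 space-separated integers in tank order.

Answer: 8 10 8

Derivation:
Step 1: flows [0->1,2->1] -> levels [9 8 9]
Step 2: flows [0->1,2->1] -> levels [8 10 8]
Step 3: flows [1->0,1->2] -> levels [9 8 9]
  -> period-2 cycle: step 3 state = step 1 state
  -> state at step 6: (6-1) mod 2 = 1, same as step 2 -> [8 10 8]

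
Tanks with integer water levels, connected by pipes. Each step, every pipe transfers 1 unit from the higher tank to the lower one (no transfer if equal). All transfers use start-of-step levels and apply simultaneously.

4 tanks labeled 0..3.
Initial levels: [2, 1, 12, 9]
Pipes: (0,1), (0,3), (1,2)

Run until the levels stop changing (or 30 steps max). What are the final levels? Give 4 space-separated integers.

Step 1: flows [0->1,3->0,2->1] -> levels [2 3 11 8]
Step 2: flows [1->0,3->0,2->1] -> levels [4 3 10 7]
Step 3: flows [0->1,3->0,2->1] -> levels [4 5 9 6]
Step 4: flows [1->0,3->0,2->1] -> levels [6 5 8 5]
Step 5: flows [0->1,0->3,2->1] -> levels [4 7 7 6]
Step 6: flows [1->0,3->0,1=2] -> levels [6 6 7 5]
Step 7: flows [0=1,0->3,2->1] -> levels [5 7 6 6]
Step 8: flows [1->0,3->0,1->2] -> levels [7 5 7 5]
Step 9: flows [0->1,0->3,2->1] -> levels [5 7 6 6]
  -> period-2 cycle: step 9 state = step 7 state; never stabilizes
  -> state at step 30: (30-7) mod 2 = 1, same as step 8 -> [7 5 7 5]

Answer: 7 5 7 5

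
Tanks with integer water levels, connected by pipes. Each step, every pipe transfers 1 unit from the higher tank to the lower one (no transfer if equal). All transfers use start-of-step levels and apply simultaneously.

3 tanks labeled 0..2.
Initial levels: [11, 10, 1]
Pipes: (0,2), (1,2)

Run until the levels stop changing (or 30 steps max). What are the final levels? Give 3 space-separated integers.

Step 1: flows [0->2,1->2] -> levels [10 9 3]
Step 2: flows [0->2,1->2] -> levels [9 8 5]
Step 3: flows [0->2,1->2] -> levels [8 7 7]
Step 4: flows [0->2,1=2] -> levels [7 7 8]
Step 5: flows [2->0,2->1] -> levels [8 8 6]
Step 6: flows [0->2,1->2] -> levels [7 7 8]
  -> period-2 cycle: step 6 state = step 4 state; never stabilizes
  -> state at step 30: (30-4) mod 2 = 0, same as step 4 -> [7 7 8]

Answer: 7 7 8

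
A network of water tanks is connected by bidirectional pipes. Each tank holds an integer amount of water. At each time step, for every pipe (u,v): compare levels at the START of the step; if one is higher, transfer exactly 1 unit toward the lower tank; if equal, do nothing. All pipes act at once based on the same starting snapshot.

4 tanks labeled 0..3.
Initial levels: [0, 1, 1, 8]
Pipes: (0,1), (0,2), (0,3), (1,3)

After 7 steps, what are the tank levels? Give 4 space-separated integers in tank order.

Step 1: flows [1->0,2->0,3->0,3->1] -> levels [3 1 0 6]
Step 2: flows [0->1,0->2,3->0,3->1] -> levels [2 3 1 4]
Step 3: flows [1->0,0->2,3->0,3->1] -> levels [3 3 2 2]
Step 4: flows [0=1,0->2,0->3,1->3] -> levels [1 2 3 4]
Step 5: flows [1->0,2->0,3->0,3->1] -> levels [4 2 2 2]
Step 6: flows [0->1,0->2,0->3,1=3] -> levels [1 3 3 3]
Step 7: flows [1->0,2->0,3->0,1=3] -> levels [4 2 2 2]

Answer: 4 2 2 2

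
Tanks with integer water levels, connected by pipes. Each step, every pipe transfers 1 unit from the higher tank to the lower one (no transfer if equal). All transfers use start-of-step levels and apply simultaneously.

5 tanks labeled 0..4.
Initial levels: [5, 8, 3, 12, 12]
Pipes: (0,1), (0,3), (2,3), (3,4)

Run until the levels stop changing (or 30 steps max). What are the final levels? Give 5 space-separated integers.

Step 1: flows [1->0,3->0,3->2,3=4] -> levels [7 7 4 10 12]
Step 2: flows [0=1,3->0,3->2,4->3] -> levels [8 7 5 9 11]
Step 3: flows [0->1,3->0,3->2,4->3] -> levels [8 8 6 8 10]
Step 4: flows [0=1,0=3,3->2,4->3] -> levels [8 8 7 8 9]
Step 5: flows [0=1,0=3,3->2,4->3] -> levels [8 8 8 8 8]
Step 6: flows [0=1,0=3,2=3,3=4] -> levels [8 8 8 8 8]
  -> stable (no change)

Answer: 8 8 8 8 8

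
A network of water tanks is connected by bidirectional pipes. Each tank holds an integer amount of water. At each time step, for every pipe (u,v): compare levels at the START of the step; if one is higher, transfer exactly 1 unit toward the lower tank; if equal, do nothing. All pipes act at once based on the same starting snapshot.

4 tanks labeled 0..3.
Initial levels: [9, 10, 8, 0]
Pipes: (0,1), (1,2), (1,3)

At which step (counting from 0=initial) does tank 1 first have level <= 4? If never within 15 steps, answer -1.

Answer: -1

Derivation:
Step 1: flows [1->0,1->2,1->3] -> levels [10 7 9 1]
Step 2: flows [0->1,2->1,1->3] -> levels [9 8 8 2]
Step 3: flows [0->1,1=2,1->3] -> levels [8 8 8 3]
Step 4: flows [0=1,1=2,1->3] -> levels [8 7 8 4]
Step 5: flows [0->1,2->1,1->3] -> levels [7 8 7 5]
Step 6: flows [1->0,1->2,1->3] -> levels [8 5 8 6]
Step 7: flows [0->1,2->1,3->1] -> levels [7 8 7 5]
  -> period-2 cycle (repeats step 5); tank 1 never drops to <=4
Tank 1 never reaches <=4 within 15 steps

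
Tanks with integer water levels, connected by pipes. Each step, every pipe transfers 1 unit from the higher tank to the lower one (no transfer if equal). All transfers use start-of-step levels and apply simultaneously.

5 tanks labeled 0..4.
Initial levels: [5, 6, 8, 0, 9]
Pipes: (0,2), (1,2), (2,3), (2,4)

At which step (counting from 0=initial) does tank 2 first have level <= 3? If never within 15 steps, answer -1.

Step 1: flows [2->0,2->1,2->3,4->2] -> levels [6 7 6 1 8]
Step 2: flows [0=2,1->2,2->3,4->2] -> levels [6 6 7 2 7]
Step 3: flows [2->0,2->1,2->3,2=4] -> levels [7 7 4 3 7]
Step 4: flows [0->2,1->2,2->3,4->2] -> levels [6 6 6 4 6]
Step 5: flows [0=2,1=2,2->3,2=4] -> levels [6 6 5 5 6]
Step 6: flows [0->2,1->2,2=3,4->2] -> levels [5 5 8 5 5]
Step 7: flows [2->0,2->1,2->3,2->4] -> levels [6 6 4 6 6]
Step 8: flows [0->2,1->2,3->2,4->2] -> levels [5 5 8 5 5]
  -> period-2 cycle (repeats step 6); tank 2 never drops to <=3
Tank 2 never reaches <=3 within 15 steps

Answer: -1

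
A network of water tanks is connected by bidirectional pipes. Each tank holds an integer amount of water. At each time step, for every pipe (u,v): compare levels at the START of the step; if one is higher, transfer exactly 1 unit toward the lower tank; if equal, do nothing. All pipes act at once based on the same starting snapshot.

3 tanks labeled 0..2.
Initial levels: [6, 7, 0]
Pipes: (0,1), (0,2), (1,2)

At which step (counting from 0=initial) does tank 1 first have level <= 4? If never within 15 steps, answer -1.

Answer: 3

Derivation:
Step 1: flows [1->0,0->2,1->2] -> levels [6 5 2]
Step 2: flows [0->1,0->2,1->2] -> levels [4 5 4]
Step 3: flows [1->0,0=2,1->2] -> levels [5 3 5]
Tank 1 first reaches <=4 at step 3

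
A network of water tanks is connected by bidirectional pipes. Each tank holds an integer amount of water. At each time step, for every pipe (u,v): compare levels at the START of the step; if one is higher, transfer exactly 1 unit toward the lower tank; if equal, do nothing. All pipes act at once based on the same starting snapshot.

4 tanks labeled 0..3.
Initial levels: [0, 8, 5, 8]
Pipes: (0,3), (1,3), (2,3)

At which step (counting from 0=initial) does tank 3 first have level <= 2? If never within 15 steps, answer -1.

Answer: -1

Derivation:
Step 1: flows [3->0,1=3,3->2] -> levels [1 8 6 6]
Step 2: flows [3->0,1->3,2=3] -> levels [2 7 6 6]
Step 3: flows [3->0,1->3,2=3] -> levels [3 6 6 6]
Step 4: flows [3->0,1=3,2=3] -> levels [4 6 6 5]
Step 5: flows [3->0,1->3,2->3] -> levels [5 5 5 6]
Step 6: flows [3->0,3->1,3->2] -> levels [6 6 6 3]
Step 7: flows [0->3,1->3,2->3] -> levels [5 5 5 6]
  -> period-2 cycle (repeats step 5); tank 3 never drops to <=2
Tank 3 never reaches <=2 within 15 steps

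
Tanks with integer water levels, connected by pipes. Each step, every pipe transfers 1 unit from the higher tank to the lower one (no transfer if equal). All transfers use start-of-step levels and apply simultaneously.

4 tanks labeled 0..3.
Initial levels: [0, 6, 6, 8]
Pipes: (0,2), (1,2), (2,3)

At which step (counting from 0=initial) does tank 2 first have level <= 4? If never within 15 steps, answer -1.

Step 1: flows [2->0,1=2,3->2] -> levels [1 6 6 7]
Step 2: flows [2->0,1=2,3->2] -> levels [2 6 6 6]
Step 3: flows [2->0,1=2,2=3] -> levels [3 6 5 6]
Step 4: flows [2->0,1->2,3->2] -> levels [4 5 6 5]
Step 5: flows [2->0,2->1,2->3] -> levels [5 6 3 6]
Tank 2 first reaches <=4 at step 5

Answer: 5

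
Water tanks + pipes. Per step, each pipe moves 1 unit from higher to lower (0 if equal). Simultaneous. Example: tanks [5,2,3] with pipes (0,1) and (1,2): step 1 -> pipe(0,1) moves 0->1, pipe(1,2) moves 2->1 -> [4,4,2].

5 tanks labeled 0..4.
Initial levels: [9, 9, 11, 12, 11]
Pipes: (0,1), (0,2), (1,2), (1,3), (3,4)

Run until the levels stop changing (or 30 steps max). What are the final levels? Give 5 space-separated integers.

Step 1: flows [0=1,2->0,2->1,3->1,3->4] -> levels [10 11 9 10 12]
Step 2: flows [1->0,0->2,1->2,1->3,4->3] -> levels [10 8 11 12 11]
Step 3: flows [0->1,2->0,2->1,3->1,3->4] -> levels [10 11 9 10 12]
  -> period-2 cycle: step 3 state = step 1 state; never stabilizes
  -> state at step 30: (30-1) mod 2 = 1, same as step 2 -> [10 8 11 12 11]

Answer: 10 8 11 12 11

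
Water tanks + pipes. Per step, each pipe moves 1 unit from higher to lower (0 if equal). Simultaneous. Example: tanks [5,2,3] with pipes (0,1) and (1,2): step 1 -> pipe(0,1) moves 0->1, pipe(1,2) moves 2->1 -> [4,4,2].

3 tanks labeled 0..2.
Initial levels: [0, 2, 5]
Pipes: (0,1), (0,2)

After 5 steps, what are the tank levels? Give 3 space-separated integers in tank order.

Answer: 3 2 2

Derivation:
Step 1: flows [1->0,2->0] -> levels [2 1 4]
Step 2: flows [0->1,2->0] -> levels [2 2 3]
Step 3: flows [0=1,2->0] -> levels [3 2 2]
Step 4: flows [0->1,0->2] -> levels [1 3 3]
Step 5: flows [1->0,2->0] -> levels [3 2 2]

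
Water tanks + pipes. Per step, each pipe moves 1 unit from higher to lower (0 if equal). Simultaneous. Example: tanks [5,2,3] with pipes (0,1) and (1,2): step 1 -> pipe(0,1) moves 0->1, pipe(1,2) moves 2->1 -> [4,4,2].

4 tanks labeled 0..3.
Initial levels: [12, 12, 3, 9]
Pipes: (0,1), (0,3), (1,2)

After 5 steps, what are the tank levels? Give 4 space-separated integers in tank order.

Step 1: flows [0=1,0->3,1->2] -> levels [11 11 4 10]
Step 2: flows [0=1,0->3,1->2] -> levels [10 10 5 11]
Step 3: flows [0=1,3->0,1->2] -> levels [11 9 6 10]
Step 4: flows [0->1,0->3,1->2] -> levels [9 9 7 11]
Step 5: flows [0=1,3->0,1->2] -> levels [10 8 8 10]

Answer: 10 8 8 10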